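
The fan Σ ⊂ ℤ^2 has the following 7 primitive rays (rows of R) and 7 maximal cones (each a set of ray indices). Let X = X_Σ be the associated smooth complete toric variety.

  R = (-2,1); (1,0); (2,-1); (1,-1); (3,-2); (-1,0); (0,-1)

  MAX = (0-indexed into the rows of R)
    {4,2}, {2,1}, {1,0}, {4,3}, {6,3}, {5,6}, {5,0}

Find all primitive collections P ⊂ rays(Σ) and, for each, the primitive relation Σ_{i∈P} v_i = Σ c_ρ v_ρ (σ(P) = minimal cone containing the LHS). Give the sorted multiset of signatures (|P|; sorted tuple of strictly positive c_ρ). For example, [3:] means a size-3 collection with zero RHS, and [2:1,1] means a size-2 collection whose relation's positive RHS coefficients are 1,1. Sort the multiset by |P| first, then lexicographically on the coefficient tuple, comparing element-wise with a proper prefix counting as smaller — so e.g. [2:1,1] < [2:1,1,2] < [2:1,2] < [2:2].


The 14 primitive collections of Σ (r=7, n=2):

  P={0,2}:  v_{0} + v_{2} = 0  →  sig = [2:]
  P={1,5}:  v_{1} + v_{5} = 0  →  sig = [2:]
  P={0,3}:  v_{0} + v_{3} = v_{5}  →  sig = [2:1]
  P={0,4}:  v_{0} + v_{4} = v_{3}  →  sig = [2:1]
  P={1,3}:  v_{1} + v_{3} = v_{2}  →  sig = [2:1]
  P={1,6}:  v_{1} + v_{6} = v_{3}  →  sig = [2:1]
  P={2,3}:  v_{2} + v_{3} = v_{4}  →  sig = [2:1]
  P={2,5}:  v_{2} + v_{5} = v_{3}  →  sig = [2:1]
  P={3,5}:  v_{3} + v_{5} = v_{6}  →  sig = [2:1]
  P={0,6}:  v_{0} + v_{6} = 2·v_{5}  →  sig = [2:2]
  P={1,4}:  v_{1} + v_{4} = 2·v_{2}  →  sig = [2:2]
  P={2,6}:  v_{2} + v_{6} = 2·v_{3}  →  sig = [2:2]
  P={4,5}:  v_{4} + v_{5} = 2·v_{3}  →  sig = [2:2]
  P={4,6}:  v_{4} + v_{6} = 3·v_{3}  →  sig = [2:3]

Sorted signature multiset PRS(X):
{ [2:] ×2,  [2:1] ×7,  [2:2] ×4,  [2:3] }


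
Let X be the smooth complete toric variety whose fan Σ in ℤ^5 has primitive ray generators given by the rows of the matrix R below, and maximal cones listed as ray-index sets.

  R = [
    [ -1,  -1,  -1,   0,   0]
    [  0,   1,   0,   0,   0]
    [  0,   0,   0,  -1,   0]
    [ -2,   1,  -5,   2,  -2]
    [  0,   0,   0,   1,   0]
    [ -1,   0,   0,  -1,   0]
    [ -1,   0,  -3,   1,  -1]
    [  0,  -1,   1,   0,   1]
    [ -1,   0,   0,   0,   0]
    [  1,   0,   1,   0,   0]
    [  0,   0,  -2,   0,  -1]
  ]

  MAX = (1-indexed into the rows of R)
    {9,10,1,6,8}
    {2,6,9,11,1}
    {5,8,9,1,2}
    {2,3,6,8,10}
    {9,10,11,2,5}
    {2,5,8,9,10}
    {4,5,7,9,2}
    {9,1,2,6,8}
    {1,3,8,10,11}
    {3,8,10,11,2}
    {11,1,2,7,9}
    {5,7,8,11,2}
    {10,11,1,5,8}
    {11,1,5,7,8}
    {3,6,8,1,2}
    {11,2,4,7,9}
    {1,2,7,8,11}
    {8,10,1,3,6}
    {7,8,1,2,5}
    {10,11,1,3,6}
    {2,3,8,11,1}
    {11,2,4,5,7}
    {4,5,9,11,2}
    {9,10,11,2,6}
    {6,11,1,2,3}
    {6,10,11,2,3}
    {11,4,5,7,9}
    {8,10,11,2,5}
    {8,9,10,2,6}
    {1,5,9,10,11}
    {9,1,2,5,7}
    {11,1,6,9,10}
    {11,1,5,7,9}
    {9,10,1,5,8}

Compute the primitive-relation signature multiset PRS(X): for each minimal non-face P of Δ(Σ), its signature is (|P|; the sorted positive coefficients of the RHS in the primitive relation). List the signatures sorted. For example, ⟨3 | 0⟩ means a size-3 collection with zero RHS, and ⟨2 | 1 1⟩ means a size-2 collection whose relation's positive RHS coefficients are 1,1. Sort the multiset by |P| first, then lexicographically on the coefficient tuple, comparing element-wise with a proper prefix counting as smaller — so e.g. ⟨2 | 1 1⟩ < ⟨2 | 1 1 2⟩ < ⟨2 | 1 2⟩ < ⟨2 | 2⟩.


Minimal non-faces — 17 found among 11 rays, 34 max cones:

  P = {3,5}:  v_{3} + v_{5} = 0  →  sig = ⟨2 | 0⟩
  P = {3,9}:  v_{3} + v_{9} = v_{6}  →  sig = ⟨2 | 1⟩
  P = {5,6}:  v_{5} + v_{6} = v_{9}  →  sig = ⟨2 | 1⟩
  P = {7,10}:  v_{7} + v_{10} = v_{5} + v_{11}  →  sig = ⟨2 | 1 1⟩
  P = {3,7}:  v_{3} + v_{7} = v_{1} + v_{2} + v_{11}  →  sig = ⟨2 | 1 1 1⟩
  P = {3,4}:  v_{3} + v_{4} = v_{2} + v_{7} + v_{9} + v_{11}  →  sig = ⟨2 | 1 1 1 1⟩
  P = {4,8}:  v_{4} + v_{8} = v_{1} + v_{2} + v_{5} + v_{7}  →  sig = ⟨2 | 1 1 1 1⟩
  P = {6,7}:  v_{6} + v_{7} = v_{1} + v_{2} + v_{9} + v_{11}  →  sig = ⟨2 | 1 1 1 1⟩
  P = {4,6}:  v_{4} + v_{6} = v_{2} + v_{7} + 2·v_{9} + v_{11}  →  sig = ⟨2 | 1 1 1 2⟩
  P = {4,10}:  v_{4} + v_{10} = v_{2} + 2·v_{5} + v_{9} + 2·v_{11}  →  sig = ⟨2 | 1 1 2 2⟩
  P = {1,4}:  v_{1} + v_{4} = 2·v_{7} + v_{9}  →  sig = ⟨2 | 1 2⟩
  P = {1,2,10}:  v_{1} + v_{2} + v_{10} = 0  →  sig = ⟨3 | 0⟩
  P = {8,9,11}:  v_{8} + v_{9} + v_{11} = v_{1}  →  sig = ⟨3 | 1⟩
  P = {6,8,11}:  v_{6} + v_{8} + v_{11} = v_{1} + v_{3}  →  sig = ⟨3 | 1 1⟩
  P = {7,8,9}:  v_{7} + v_{8} + v_{9} = 2·v_{1} + v_{2} + v_{5}  →  sig = ⟨3 | 1 1 2⟩
  P = {1,2,5,11}:  v_{1} + v_{2} + v_{5} + v_{11} = v_{7}  →  sig = ⟨4 | 1⟩
  P = {2,5,7,9,11}:  v_{2} + v_{5} + v_{7} + v_{9} + v_{11} = v_{4}  →  sig = ⟨5 | 1⟩

Sorted signature multiset PRS(X):
{ ⟨2 | 0⟩,  ⟨2 | 1⟩ ×2,  ⟨2 | 1 1⟩,  ⟨2 | 1 1 1⟩,  ⟨2 | 1 1 1 1⟩ ×3,  ⟨2 | 1 1 1 2⟩,  ⟨2 | 1 1 2 2⟩,  ⟨2 | 1 2⟩,  ⟨3 | 0⟩,  ⟨3 | 1⟩,  ⟨3 | 1 1⟩,  ⟨3 | 1 1 2⟩,  ⟨4 | 1⟩,  ⟨5 | 1⟩ }


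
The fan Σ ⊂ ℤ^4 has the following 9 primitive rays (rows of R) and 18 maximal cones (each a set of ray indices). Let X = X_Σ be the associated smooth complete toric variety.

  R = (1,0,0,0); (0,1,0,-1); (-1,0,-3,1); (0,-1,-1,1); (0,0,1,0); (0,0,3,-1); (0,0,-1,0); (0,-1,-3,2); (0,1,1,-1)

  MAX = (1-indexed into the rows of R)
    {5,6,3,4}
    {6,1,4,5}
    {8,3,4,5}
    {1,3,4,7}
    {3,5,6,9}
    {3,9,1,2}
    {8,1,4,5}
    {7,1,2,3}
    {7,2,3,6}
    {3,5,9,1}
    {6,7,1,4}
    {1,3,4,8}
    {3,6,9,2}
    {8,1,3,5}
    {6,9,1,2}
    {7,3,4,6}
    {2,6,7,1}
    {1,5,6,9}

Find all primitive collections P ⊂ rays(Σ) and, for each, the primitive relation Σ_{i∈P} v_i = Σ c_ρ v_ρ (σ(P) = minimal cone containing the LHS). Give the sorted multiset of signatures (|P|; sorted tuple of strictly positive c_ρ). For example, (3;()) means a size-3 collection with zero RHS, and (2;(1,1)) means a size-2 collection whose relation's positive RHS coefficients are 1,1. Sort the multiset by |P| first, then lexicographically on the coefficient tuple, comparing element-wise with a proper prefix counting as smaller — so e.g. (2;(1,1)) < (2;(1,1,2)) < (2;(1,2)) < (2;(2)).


Σ has 11 primitive collections:

  {4,9}:  v_{4} + v_{9} = 0 — sig = (2;())
  {5,7}:  v_{5} + v_{7} = 0 — sig = (2;())
  {2,4}:  v_{2} + v_{4} = v_{7} — sig = (2;(1))
  {2,5}:  v_{2} + v_{5} = v_{9} — sig = (2;(1))
  {7,9}:  v_{7} + v_{9} = v_{2} — sig = (2;(1))
  {2,8}:  v_{2} + v_{8} = v_{1} + v_{3} — sig = (2;(1,1))
  {6,8}:  v_{6} + v_{8} = v_{4} + v_{5} — sig = (2;(1,1))
  {7,8}:  v_{7} + v_{8} = v_{1} + v_{3} + v_{4} — sig = (2;(1,1,1))
  {8,9}:  v_{8} + v_{9} = v_{1} + v_{3} + v_{5} — sig = (2;(1,1,1))
  {1,3,6}:  v_{1} + v_{3} + v_{6} = 0 — sig = (3;())
  {1,3,4,5}:  v_{1} + v_{3} + v_{4} + v_{5} = v_{8} — sig = (4;(1))

Sorted signature multiset PRS(X):
{ (2;()) ×2,  (2;(1)) ×3,  (2;(1,1)) ×2,  (2;(1,1,1)) ×2,  (3;()),  (4;(1)) }


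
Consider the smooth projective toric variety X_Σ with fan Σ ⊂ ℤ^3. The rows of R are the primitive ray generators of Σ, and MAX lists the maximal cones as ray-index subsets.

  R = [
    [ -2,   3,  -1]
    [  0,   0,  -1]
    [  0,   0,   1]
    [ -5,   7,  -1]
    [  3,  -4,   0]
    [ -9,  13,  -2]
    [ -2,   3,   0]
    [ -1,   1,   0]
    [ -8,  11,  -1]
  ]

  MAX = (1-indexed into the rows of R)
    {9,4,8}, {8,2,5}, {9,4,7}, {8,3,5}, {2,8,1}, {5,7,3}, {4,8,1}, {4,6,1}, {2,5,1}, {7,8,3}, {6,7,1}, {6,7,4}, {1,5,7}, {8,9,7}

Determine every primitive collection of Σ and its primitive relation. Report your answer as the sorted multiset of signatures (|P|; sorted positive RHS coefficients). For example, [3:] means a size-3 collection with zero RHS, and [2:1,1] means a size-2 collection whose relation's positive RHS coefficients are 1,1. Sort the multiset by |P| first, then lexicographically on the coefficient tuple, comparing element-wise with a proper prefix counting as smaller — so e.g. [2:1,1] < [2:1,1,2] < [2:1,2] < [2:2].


Primitive collections (20):

  P = {2,3}:  v_{2} + v_{3} = 0 ; sig = [2:]
  P = {1,3}:  v_{1} + v_{3} = v_{7} ; sig = [2:1]
  P = {2,7}:  v_{2} + v_{7} = v_{1} ; sig = [2:1]
  P = {4,5}:  v_{4} + v_{5} = v_{1} ; sig = [2:1]
  P = {5,9}:  v_{5} + v_{9} = v_{4} ; sig = [2:1]
  P = {2,9}:  v_{2} + v_{9} = v_{1} + v_{4} + v_{8} ; sig = [2:1,1,1]
  P = {2,4}:  v_{2} + v_{4} = 2·v_{1} + v_{8} ; sig = [2:1,2]
  P = {2,6}:  v_{2} + v_{6} = 2·v_{1} + v_{4} ; sig = [2:1,2]
  P = {3,4}:  v_{3} + v_{4} = 2·v_{7} + v_{8} ; sig = [2:1,2]
  P = {3,6}:  v_{3} + v_{6} = v_{4} + 2·v_{7} ; sig = [2:1,2]
  P = {5,6}:  v_{5} + v_{6} = 2·v_{1} + v_{7} ; sig = [2:1,2]
  P = {6,9}:  v_{6} + v_{9} = 3·v_{4} + v_{7} ; sig = [2:1,3]
  P = {1,9}:  v_{1} + v_{9} = 2·v_{4} ; sig = [2:2]
  P = {6,8}:  v_{6} + v_{8} = 2·v_{4} ; sig = [2:2]
  P = {3,9}:  v_{3} + v_{9} = 3·v_{7} + 2·v_{8} ; sig = [2:2,3]
  P = {5,7,8}:  v_{5} + v_{7} + v_{8} = 0 ; sig = [3:]
  P = {1,4,7}:  v_{1} + v_{4} + v_{7} = v_{6} ; sig = [3:1]
  P = {1,5,8}:  v_{1} + v_{5} + v_{8} = v_{2} ; sig = [3:1]
  P = {1,7,8}:  v_{1} + v_{7} + v_{8} = v_{4} ; sig = [3:1]
  P = {4,7,8}:  v_{4} + v_{7} + v_{8} = v_{9} ; sig = [3:1]

Sorted signature multiset PRS(X):
{ [2:],  [2:1] ×4,  [2:1,1,1],  [2:1,2] ×5,  [2:1,3],  [2:2] ×2,  [2:2,3],  [3:],  [3:1] ×4 }


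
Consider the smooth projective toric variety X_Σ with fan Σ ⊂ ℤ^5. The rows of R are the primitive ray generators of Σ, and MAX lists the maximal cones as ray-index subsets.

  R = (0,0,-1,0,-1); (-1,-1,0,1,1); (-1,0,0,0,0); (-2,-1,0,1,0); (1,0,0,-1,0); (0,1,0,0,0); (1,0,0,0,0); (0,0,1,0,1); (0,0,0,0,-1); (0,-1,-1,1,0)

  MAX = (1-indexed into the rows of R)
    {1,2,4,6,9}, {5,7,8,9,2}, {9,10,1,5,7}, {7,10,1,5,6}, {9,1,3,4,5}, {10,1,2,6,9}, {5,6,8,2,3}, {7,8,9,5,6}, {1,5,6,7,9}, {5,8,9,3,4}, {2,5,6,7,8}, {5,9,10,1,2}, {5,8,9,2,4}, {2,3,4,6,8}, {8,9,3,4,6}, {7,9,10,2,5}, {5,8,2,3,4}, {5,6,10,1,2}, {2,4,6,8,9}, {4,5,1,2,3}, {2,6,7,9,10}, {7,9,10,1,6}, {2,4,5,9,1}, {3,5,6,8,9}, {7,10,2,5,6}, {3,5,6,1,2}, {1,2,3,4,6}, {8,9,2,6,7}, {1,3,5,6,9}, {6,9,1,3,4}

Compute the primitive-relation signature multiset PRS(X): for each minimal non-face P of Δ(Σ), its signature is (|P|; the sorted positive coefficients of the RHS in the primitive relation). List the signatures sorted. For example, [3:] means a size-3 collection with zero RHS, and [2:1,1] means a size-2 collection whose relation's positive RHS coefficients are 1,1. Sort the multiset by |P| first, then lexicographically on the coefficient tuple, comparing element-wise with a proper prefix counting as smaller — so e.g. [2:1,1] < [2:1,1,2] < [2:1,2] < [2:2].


Minimal non-faces — 11 found among 10 rays, 30 max cones:

  • {1,8}:  v_{1} + v_{8} = 0  ⇒ sig = [2:]
  • {3,7}:  v_{3} + v_{7} = 0  ⇒ sig = [2:]
  • {3,10}:  v_{3} + v_{10} = v_{1} + v_{2}  ⇒ sig = [2:1,1]
  • {4,7}:  v_{4} + v_{7} = v_{2} + v_{9}  ⇒ sig = [2:1,1]
  • {8,10}:  v_{8} + v_{10} = v_{2} + v_{7}  ⇒ sig = [2:1,1]
  • {4,10}:  v_{4} + v_{10} = v_{1} + 2·v_{2} + v_{9}  ⇒ sig = [2:1,1,2]
  • {1,2,7}:  v_{1} + v_{2} + v_{7} = v_{10}  ⇒ sig = [3:1]
  • {2,3,9}:  v_{2} + v_{3} + v_{9} = v_{4}  ⇒ sig = [3:1]
  • {4,5,6}:  v_{4} + v_{5} + v_{6} = v_{3}  ⇒ sig = [3:1]
  • {2,5,6,9}:  v_{2} + v_{5} + v_{6} + v_{9} = 0  ⇒ sig = [4:]
  • {5,6,9,10}:  v_{5} + v_{6} + v_{9} + v_{10} = v_{1} + v_{7}  ⇒ sig = [4:1,1]

Hence PRS(X_Σ) =
    [2:]
    [2:]
    [2:1,1]
    [2:1,1]
    [2:1,1]
    [2:1,1,2]
    [3:1]
    [3:1]
    [3:1]
    [4:]
    [4:1,1]


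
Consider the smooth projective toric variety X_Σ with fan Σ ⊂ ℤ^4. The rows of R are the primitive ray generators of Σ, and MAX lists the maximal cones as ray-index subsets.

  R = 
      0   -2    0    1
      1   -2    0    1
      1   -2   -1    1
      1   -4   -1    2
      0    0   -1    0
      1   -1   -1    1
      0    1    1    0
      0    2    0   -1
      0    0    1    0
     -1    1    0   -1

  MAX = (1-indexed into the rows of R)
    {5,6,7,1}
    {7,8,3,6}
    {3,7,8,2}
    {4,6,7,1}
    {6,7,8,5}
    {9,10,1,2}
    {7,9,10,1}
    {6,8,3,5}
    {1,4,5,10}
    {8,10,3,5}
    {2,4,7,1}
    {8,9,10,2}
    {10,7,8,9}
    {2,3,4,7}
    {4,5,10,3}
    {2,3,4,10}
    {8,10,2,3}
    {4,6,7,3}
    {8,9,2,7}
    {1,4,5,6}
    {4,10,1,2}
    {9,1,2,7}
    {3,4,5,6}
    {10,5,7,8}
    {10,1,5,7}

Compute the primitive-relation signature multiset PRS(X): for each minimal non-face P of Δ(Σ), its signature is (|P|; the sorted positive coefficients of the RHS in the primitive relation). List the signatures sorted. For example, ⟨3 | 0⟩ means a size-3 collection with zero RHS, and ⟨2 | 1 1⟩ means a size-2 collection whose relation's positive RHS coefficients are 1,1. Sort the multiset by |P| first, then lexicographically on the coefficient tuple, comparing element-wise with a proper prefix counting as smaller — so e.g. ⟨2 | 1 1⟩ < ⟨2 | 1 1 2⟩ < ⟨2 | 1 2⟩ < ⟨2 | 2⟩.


Σ has 15 primitive collections:

  • {1,8}:  v_{1} + v_{8} = 0  →  sig = ⟨2 | 0⟩
  • {5,9}:  v_{5} + v_{9} = 0  →  sig = ⟨2 | 0⟩
  • {1,3}:  v_{1} + v_{3} = v_{4}  →  sig = ⟨2 | 1⟩
  • {2,5}:  v_{2} + v_{5} = v_{3}  →  sig = ⟨2 | 1⟩
  • {3,9}:  v_{3} + v_{9} = v_{2}  →  sig = ⟨2 | 1⟩
  • {4,8}:  v_{4} + v_{8} = v_{3}  →  sig = ⟨2 | 1⟩
  • {6,10}:  v_{6} + v_{10} = v_{5}  →  sig = ⟨2 | 1⟩
  • {4,9}:  v_{4} + v_{9} = v_{1} + v_{2}  →  sig = ⟨2 | 1 1⟩
  • {6,9}:  v_{6} + v_{9} = v_{3} + v_{7}  →  sig = ⟨2 | 1 1⟩
  • {2,6}:  v_{2} + v_{6} = 2·v_{3} + v_{7}  →  sig = ⟨2 | 1 2⟩
  • {3,7,10}:  v_{3} + v_{7} + v_{10} = 0  →  sig = ⟨3 | 0⟩
  • {2,7,10}:  v_{2} + v_{7} + v_{10} = v_{9}  →  sig = ⟨3 | 1⟩
  • {3,5,7}:  v_{3} + v_{5} + v_{7} = v_{6}  →  sig = ⟨3 | 1⟩
  • {4,7,10}:  v_{4} + v_{7} + v_{10} = v_{1}  →  sig = ⟨3 | 1⟩
  • {4,5,7}:  v_{4} + v_{5} + v_{7} = v_{1} + v_{6}  →  sig = ⟨3 | 1 1⟩

Hence PRS(X_Σ) =
    ⟨2 | 0⟩
    ⟨2 | 0⟩
    ⟨2 | 1⟩
    ⟨2 | 1⟩
    ⟨2 | 1⟩
    ⟨2 | 1⟩
    ⟨2 | 1⟩
    ⟨2 | 1 1⟩
    ⟨2 | 1 1⟩
    ⟨2 | 1 2⟩
    ⟨3 | 0⟩
    ⟨3 | 1⟩
    ⟨3 | 1⟩
    ⟨3 | 1⟩
    ⟨3 | 1 1⟩


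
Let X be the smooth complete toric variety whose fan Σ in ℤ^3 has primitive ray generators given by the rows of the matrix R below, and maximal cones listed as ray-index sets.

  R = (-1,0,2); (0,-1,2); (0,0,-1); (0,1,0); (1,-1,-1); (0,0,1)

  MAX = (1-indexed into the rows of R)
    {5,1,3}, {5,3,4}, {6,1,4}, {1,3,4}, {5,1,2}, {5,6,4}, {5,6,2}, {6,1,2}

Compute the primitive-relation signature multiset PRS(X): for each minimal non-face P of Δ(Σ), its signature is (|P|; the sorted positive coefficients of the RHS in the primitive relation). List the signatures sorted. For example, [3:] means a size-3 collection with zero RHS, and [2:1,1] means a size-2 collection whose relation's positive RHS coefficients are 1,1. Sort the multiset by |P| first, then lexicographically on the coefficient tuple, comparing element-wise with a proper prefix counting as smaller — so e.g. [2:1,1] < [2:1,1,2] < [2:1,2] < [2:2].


Primitive collections (5):

  P = {3,6}:  v_{3} + v_{6} = 0  so sig = [2:]
  P = {2,3}:  v_{2} + v_{3} = v_{1} + v_{5}  so sig = [2:1,1]
  P = {2,4}:  v_{2} + v_{4} = 2·v_{6}  so sig = [2:2]
  P = {1,4,5}:  v_{1} + v_{4} + v_{5} = v_{6}  so sig = [3:1]
  P = {1,5,6}:  v_{1} + v_{5} + v_{6} = v_{2}  so sig = [3:1]

Signatures (|P|; sorted positive RHS coefficients), sorted:
    [2:]
    [2:1,1]
    [2:2]
    [3:1]
    [3:1]


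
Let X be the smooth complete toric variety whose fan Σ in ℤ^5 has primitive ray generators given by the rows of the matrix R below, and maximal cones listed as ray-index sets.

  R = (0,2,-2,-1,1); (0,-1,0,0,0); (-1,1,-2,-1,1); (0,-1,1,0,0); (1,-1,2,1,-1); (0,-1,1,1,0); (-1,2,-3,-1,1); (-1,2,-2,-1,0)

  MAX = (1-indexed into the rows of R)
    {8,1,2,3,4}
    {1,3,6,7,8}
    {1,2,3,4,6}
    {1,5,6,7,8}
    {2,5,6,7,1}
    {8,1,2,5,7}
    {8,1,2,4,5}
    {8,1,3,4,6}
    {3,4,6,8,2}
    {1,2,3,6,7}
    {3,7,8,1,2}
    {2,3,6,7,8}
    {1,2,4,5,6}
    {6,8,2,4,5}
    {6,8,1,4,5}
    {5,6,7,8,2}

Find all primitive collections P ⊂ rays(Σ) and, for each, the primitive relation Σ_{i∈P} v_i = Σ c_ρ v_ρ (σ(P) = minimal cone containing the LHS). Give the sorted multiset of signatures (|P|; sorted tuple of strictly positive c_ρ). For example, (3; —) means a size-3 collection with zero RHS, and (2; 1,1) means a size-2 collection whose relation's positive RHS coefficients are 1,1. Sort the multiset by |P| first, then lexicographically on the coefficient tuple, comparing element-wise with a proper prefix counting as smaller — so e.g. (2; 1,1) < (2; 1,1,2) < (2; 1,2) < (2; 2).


Δ(Σ) — 8 vertices, 3 min non-faces:

  • {3,5}:  v_{3} + v_{5} = 0 ; sig = (2; —)
  • {4,7}:  v_{4} + v_{7} = v_{3} ; sig = (2; 1)
  • {1,2,6,8}:  v_{1} + v_{2} + v_{6} + v_{8} = v_{7} ; sig = (4; 1)

Signatures (|P|; sorted positive RHS coefficients), sorted:
[(2; —), (2; 1), (4; 1)]


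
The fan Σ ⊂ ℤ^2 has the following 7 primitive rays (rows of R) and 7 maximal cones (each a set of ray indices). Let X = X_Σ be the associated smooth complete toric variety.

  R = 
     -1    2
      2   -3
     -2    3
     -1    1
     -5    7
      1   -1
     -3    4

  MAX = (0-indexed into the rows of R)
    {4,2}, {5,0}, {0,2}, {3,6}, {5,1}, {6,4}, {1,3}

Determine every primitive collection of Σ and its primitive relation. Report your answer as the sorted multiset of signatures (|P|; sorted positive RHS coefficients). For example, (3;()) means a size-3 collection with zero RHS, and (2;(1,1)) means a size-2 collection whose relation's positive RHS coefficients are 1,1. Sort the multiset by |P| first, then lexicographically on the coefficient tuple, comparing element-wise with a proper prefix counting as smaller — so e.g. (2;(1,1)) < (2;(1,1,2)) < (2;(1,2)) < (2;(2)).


Δ(Σ) — 7 vertices, 14 min non-faces:

  • {1,2}:  v_{1} + v_{2} = 0  ⇒ sig = (2;())
  • {3,5}:  v_{3} + v_{5} = 0  ⇒ sig = (2;())
  • {0,1}:  v_{0} + v_{1} = v_{5}  ⇒ sig = (2;(1))
  • {0,3}:  v_{0} + v_{3} = v_{2}  ⇒ sig = (2;(1))
  • {1,4}:  v_{1} + v_{4} = v_{6}  ⇒ sig = (2;(1))
  • {1,6}:  v_{1} + v_{6} = v_{3}  ⇒ sig = (2;(1))
  • {2,3}:  v_{2} + v_{3} = v_{6}  ⇒ sig = (2;(1))
  • {2,5}:  v_{2} + v_{5} = v_{0}  ⇒ sig = (2;(1))
  • {2,6}:  v_{2} + v_{6} = v_{4}  ⇒ sig = (2;(1))
  • {5,6}:  v_{5} + v_{6} = v_{2}  ⇒ sig = (2;(1))
  • {0,6}:  v_{0} + v_{6} = 2·v_{2}  ⇒ sig = (2;(2))
  • {3,4}:  v_{3} + v_{4} = 2·v_{6}  ⇒ sig = (2;(2))
  • {4,5}:  v_{4} + v_{5} = 2·v_{2}  ⇒ sig = (2;(2))
  • {0,4}:  v_{0} + v_{4} = 3·v_{2}  ⇒ sig = (2;(3))

Sorted signature multiset PRS(X):
    |P|=2: 14 collections, coeffs (), (), (1), (1), (1), (1), (1), (1), (1), (1), (2), (2), (2), (3)


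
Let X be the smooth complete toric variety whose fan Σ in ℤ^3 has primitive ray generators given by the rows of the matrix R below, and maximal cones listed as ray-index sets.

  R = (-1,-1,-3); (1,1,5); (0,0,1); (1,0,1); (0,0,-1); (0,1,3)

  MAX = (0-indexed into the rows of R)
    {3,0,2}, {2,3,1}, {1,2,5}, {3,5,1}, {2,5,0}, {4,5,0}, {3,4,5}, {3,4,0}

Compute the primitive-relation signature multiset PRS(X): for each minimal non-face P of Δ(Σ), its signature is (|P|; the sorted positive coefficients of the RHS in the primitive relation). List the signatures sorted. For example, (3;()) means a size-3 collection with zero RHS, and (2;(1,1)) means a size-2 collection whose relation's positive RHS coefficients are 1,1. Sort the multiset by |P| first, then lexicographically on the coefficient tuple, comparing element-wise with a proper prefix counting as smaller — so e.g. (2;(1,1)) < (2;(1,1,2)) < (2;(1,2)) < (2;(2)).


Minimal non-faces — 5 found among 6 rays, 8 max cones:

  P = {2,4}:  v_{2} + v_{4} = 0  so sig = (2;())
  P = {1,4}:  v_{1} + v_{4} = v_{3} + v_{5}  so sig = (2;(1,1))
  P = {0,1}:  v_{0} + v_{1} = 2·v_{2}  so sig = (2;(2))
  P = {0,3,5}:  v_{0} + v_{3} + v_{5} = v_{2}  so sig = (3;(1))
  P = {2,3,5}:  v_{2} + v_{3} + v_{5} = v_{1}  so sig = (3;(1))

Hence PRS(X_Σ) =
    |P|=2: 3 collections, coeffs (), (1,1), (2)
    |P|=3: 2 collections, coeffs (1), (1)


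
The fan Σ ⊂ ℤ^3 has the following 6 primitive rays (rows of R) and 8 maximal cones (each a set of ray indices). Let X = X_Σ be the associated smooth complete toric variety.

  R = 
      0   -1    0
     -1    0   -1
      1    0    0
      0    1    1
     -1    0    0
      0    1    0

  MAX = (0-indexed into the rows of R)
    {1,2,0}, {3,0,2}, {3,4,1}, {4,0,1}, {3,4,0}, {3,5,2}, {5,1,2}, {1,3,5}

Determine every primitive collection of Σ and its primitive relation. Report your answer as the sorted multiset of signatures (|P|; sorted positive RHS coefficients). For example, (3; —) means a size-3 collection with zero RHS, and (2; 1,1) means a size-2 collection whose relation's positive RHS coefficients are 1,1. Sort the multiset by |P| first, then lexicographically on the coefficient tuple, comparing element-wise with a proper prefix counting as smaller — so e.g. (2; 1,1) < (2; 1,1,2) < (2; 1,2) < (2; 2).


Minimal non-faces — 5 found among 6 rays, 8 max cones:

  P={0,5}:  v_{0} + v_{5} = 0  so sig = (2; —)
  P={2,4}:  v_{2} + v_{4} = 0  so sig = (2; —)
  P={4,5}:  v_{4} + v_{5} = v_{1} + v_{3}  so sig = (2; 1,1)
  P={0,1,3}:  v_{0} + v_{1} + v_{3} = v_{4}  so sig = (3; 1)
  P={1,2,3}:  v_{1} + v_{2} + v_{3} = v_{5}  so sig = (3; 1)

Sorted signature multiset PRS(X):
    (2; —)
    (2; —)
    (2; 1,1)
    (3; 1)
    (3; 1)


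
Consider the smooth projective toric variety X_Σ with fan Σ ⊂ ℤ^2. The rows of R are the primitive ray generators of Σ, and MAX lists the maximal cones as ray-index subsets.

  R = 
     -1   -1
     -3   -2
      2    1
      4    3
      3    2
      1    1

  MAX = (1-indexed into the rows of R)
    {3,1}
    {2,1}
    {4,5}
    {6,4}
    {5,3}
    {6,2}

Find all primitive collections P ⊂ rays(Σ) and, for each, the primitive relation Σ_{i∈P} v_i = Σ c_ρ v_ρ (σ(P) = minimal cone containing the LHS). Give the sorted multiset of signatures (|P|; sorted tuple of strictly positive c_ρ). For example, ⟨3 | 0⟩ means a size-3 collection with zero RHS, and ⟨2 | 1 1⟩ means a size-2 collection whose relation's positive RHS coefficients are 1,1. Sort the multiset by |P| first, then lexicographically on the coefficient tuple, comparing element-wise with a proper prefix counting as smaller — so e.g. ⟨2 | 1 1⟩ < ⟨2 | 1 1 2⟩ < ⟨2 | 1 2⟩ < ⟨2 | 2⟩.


Minimal non-faces — 9 found among 6 rays, 6 max cones:

  {1,6}:  v_{1} + v_{6} = 0 — sig = ⟨2 | 0⟩
  {2,5}:  v_{2} + v_{5} = 0 — sig = ⟨2 | 0⟩
  {1,4}:  v_{1} + v_{4} = v_{5} — sig = ⟨2 | 1⟩
  {1,5}:  v_{1} + v_{5} = v_{3} — sig = ⟨2 | 1⟩
  {2,3}:  v_{2} + v_{3} = v_{1} — sig = ⟨2 | 1⟩
  {2,4}:  v_{2} + v_{4} = v_{6} — sig = ⟨2 | 1⟩
  {3,6}:  v_{3} + v_{6} = v_{5} — sig = ⟨2 | 1⟩
  {5,6}:  v_{5} + v_{6} = v_{4} — sig = ⟨2 | 1⟩
  {3,4}:  v_{3} + v_{4} = 2·v_{5} — sig = ⟨2 | 2⟩

so the primitive-relation signature multiset is
[⟨2 | 0⟩, ⟨2 | 0⟩, ⟨2 | 1⟩, ⟨2 | 1⟩, ⟨2 | 1⟩, ⟨2 | 1⟩, ⟨2 | 1⟩, ⟨2 | 1⟩, ⟨2 | 2⟩]


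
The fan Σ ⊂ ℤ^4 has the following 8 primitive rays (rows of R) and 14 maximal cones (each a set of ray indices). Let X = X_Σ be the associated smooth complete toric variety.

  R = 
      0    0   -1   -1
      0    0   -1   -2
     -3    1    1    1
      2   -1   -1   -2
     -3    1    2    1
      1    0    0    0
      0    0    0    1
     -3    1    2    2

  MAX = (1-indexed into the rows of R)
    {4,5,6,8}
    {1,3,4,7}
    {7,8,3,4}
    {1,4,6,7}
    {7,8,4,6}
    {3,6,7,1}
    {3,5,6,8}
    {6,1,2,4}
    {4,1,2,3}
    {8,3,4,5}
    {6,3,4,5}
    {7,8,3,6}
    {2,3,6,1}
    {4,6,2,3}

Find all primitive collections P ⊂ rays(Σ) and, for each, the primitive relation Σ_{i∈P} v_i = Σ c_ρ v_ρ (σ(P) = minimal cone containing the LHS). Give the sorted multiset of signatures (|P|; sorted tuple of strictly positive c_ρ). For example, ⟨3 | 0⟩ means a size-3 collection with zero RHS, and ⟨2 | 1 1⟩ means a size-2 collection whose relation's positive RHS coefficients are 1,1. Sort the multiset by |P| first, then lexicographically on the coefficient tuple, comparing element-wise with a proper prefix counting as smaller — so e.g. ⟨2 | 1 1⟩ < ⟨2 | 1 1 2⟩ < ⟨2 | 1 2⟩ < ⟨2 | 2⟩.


9 minimal non-faces of Δ(Σ) (on 8 rays):

  {1,8}:  v_{1} + v_{8} = v_{3}  →  sig = ⟨2 | 1⟩
  {2,7}:  v_{2} + v_{7} = v_{1}  →  sig = ⟨2 | 1⟩
  {5,7}:  v_{5} + v_{7} = v_{8}  →  sig = ⟨2 | 1⟩
  {1,5}:  v_{1} + v_{5} = 2·v_{3} + v_{4} + v_{6}  →  sig = ⟨2 | 1 1 2⟩
  {2,8}:  v_{2} + v_{8} = 2·v_{3} + v_{4} + v_{6}  →  sig = ⟨2 | 1 1 2⟩
  {2,5}:  v_{2} + v_{5} = 3·v_{3} + 2·v_{4} + 2·v_{6}  →  sig = ⟨2 | 2 2 3⟩
  {3,4,6,7}:  v_{3} + v_{4} + v_{6} + v_{7} = 0  →  sig = ⟨4 | 0⟩
  {1,3,4,6}:  v_{1} + v_{3} + v_{4} + v_{6} = v_{2}  →  sig = ⟨4 | 1⟩
  {3,4,6,8}:  v_{3} + v_{4} + v_{6} + v_{8} = v_{5}  →  sig = ⟨4 | 1⟩

so the primitive-relation signature multiset is
    |P|=2: 6 collections, coeffs (1), (1), (1), (1,1,2), (1,1,2), (2,2,3)
    |P|=4: 3 collections, coeffs (), (1), (1)


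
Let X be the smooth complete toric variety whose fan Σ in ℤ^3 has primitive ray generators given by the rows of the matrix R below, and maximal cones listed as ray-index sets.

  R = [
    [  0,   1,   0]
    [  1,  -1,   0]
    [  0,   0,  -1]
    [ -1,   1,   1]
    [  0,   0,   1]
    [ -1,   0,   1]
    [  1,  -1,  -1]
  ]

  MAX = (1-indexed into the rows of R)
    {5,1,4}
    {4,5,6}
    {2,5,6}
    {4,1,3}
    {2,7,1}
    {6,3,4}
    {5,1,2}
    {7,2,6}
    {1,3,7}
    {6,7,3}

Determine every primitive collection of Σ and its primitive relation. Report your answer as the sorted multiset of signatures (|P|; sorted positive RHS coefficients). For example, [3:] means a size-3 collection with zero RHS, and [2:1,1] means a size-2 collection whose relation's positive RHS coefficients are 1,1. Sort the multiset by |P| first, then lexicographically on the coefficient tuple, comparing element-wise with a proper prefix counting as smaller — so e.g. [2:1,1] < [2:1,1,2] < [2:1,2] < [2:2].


The 6 primitive collections of Σ (r=7, n=3):

  {3,5}:  v_{3} + v_{5} = 0 ; sig = [2:]
  {4,7}:  v_{4} + v_{7} = 0 ; sig = [2:]
  {1,6}:  v_{1} + v_{6} = v_{4} ; sig = [2:1]
  {2,3}:  v_{2} + v_{3} = v_{7} ; sig = [2:1]
  {2,4}:  v_{2} + v_{4} = v_{5} ; sig = [2:1]
  {5,7}:  v_{5} + v_{7} = v_{2} ; sig = [2:1]

Hence PRS(X_Σ) =
{ [2:] ×2,  [2:1] ×4 }


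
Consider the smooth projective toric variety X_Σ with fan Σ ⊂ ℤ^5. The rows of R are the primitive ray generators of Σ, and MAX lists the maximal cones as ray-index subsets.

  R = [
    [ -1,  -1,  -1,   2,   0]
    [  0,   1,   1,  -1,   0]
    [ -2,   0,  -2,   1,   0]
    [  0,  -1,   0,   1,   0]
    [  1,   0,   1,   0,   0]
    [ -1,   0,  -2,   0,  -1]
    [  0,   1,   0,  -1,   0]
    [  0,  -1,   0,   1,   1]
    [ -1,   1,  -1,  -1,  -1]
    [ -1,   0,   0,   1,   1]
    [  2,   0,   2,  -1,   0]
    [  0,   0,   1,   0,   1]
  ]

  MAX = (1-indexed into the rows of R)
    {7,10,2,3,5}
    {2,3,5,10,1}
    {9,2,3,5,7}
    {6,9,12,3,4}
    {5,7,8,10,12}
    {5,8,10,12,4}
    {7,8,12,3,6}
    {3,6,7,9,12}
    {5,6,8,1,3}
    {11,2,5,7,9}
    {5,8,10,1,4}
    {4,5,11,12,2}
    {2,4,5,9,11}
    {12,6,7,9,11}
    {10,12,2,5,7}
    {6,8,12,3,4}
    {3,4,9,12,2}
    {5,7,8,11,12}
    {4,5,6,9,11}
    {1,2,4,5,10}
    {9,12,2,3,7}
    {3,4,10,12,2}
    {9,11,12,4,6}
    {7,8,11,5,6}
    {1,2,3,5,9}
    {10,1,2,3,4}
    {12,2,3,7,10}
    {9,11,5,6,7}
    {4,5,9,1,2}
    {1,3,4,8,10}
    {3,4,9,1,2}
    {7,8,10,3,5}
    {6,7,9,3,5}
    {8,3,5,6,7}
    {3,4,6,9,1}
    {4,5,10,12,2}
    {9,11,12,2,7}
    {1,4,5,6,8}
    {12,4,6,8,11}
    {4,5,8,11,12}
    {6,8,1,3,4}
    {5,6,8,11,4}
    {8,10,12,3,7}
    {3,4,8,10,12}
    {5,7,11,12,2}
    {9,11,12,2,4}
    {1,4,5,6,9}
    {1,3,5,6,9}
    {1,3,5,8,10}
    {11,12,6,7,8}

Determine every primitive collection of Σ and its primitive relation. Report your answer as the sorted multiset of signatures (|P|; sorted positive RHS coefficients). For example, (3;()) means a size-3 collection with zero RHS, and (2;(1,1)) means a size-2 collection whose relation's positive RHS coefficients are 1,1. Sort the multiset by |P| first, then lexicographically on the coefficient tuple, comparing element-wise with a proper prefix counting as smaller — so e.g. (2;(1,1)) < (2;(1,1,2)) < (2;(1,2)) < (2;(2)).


The 15 primitive collections of Σ (r=12, n=5):

  P={3,11}:  v_{3} + v_{11} = 0  →  sig = (2;())
  P={4,7}:  v_{4} + v_{7} = 0  →  sig = (2;())
  P={2,6}:  v_{2} + v_{6} = v_{9}  →  sig = (2;(1))
  P={2,8}:  v_{2} + v_{8} = v_{12}  →  sig = (2;(1))
  P={6,10}:  v_{6} + v_{10} = v_{3}  →  sig = (2;(1))
  P={1,7}:  v_{1} + v_{7} = v_{3} + v_{5}  →  sig = (2;(1,1))
  P={1,11}:  v_{1} + v_{11} = v_{4} + v_{5}  →  sig = (2;(1,1))
  P={1,12}:  v_{1} + v_{12} = v_{4} + v_{10}  →  sig = (2;(1,1))
  P={8,9}:  v_{8} + v_{9} = v_{6} + v_{12}  →  sig = (2;(1,1))
  P={9,10}:  v_{9} + v_{10} = v_{2} + v_{3}  →  sig = (2;(1,1))
  P={10,11}:  v_{10} + v_{11} = v_{5} + v_{12}  →  sig = (2;(1,1))
  P={5,6,12}:  v_{5} + v_{6} + v_{12} = 0  →  sig = (3;())
  P={3,4,5}:  v_{3} + v_{4} + v_{5} = v_{1}  →  sig = (3;(1))
  P={3,5,12}:  v_{3} + v_{5} + v_{12} = v_{10}  →  sig = (3;(1))
  P={5,9,12}:  v_{5} + v_{9} + v_{12} = v_{2}  →  sig = (3;(1))

Signatures (|P|; sorted positive RHS coefficients), sorted:
{ (2;()) ×2,  (2;(1)) ×3,  (2;(1,1)) ×6,  (3;()),  (3;(1)) ×3 }


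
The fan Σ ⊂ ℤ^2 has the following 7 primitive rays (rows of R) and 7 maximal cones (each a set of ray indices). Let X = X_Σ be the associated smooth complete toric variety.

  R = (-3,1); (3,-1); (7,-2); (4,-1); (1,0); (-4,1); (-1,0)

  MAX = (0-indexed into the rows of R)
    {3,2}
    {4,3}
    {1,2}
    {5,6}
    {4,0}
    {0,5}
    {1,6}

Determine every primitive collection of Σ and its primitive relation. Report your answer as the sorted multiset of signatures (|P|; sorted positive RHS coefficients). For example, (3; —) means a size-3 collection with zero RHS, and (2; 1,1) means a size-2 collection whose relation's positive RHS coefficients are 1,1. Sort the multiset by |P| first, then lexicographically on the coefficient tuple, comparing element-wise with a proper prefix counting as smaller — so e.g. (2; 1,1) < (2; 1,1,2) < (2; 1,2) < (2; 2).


The 14 primitive collections of Σ (r=7, n=2):

  {0,1}:  v_{0} + v_{1} = 0  ⇒ sig = (2; —)
  {3,5}:  v_{3} + v_{5} = 0  ⇒ sig = (2; —)
  {4,6}:  v_{4} + v_{6} = 0  ⇒ sig = (2; —)
  {0,2}:  v_{0} + v_{2} = v_{3}  ⇒ sig = (2; 1)
  {0,3}:  v_{0} + v_{3} = v_{4}  ⇒ sig = (2; 1)
  {0,6}:  v_{0} + v_{6} = v_{5}  ⇒ sig = (2; 1)
  {1,3}:  v_{1} + v_{3} = v_{2}  ⇒ sig = (2; 1)
  {1,4}:  v_{1} + v_{4} = v_{3}  ⇒ sig = (2; 1)
  {1,5}:  v_{1} + v_{5} = v_{6}  ⇒ sig = (2; 1)
  {2,5}:  v_{2} + v_{5} = v_{1}  ⇒ sig = (2; 1)
  {3,6}:  v_{3} + v_{6} = v_{1}  ⇒ sig = (2; 1)
  {4,5}:  v_{4} + v_{5} = v_{0}  ⇒ sig = (2; 1)
  {2,4}:  v_{2} + v_{4} = 2·v_{3}  ⇒ sig = (2; 2)
  {2,6}:  v_{2} + v_{6} = 2·v_{1}  ⇒ sig = (2; 2)

so the primitive-relation signature multiset is
{ (2; —) ×3,  (2; 1) ×9,  (2; 2) ×2 }


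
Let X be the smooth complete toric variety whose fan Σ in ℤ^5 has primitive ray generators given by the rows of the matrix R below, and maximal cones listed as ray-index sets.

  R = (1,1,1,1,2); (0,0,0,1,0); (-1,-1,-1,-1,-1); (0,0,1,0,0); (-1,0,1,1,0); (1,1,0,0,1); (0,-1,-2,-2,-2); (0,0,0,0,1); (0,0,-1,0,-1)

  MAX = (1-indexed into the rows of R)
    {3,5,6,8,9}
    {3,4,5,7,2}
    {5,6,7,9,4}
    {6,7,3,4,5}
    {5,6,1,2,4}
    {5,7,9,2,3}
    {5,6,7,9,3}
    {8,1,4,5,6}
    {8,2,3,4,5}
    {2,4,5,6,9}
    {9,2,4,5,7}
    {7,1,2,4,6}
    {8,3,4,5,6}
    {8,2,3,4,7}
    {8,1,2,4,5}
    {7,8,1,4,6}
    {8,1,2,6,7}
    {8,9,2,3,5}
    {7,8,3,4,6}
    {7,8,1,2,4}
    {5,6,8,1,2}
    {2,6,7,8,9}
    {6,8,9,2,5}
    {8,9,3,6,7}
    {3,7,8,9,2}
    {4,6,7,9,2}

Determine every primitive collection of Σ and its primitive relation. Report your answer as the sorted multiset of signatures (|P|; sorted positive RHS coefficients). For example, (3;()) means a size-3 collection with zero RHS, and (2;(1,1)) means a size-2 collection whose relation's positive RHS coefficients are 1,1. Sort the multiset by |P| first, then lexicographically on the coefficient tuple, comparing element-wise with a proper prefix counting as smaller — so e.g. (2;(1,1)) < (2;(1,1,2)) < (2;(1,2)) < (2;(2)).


9 minimal non-faces of Δ(Σ) (on 9 rays):

  P={1,3}:  v_{1} + v_{3} = v_{8}  so sig = (2;(1))
  P={1,9}:  v_{1} + v_{9} = v_{2} + v_{6}  so sig = (2;(1,1))
  P={1,5,7}:  v_{1} + v_{5} + v_{7} = 0  so sig = (3;())
  P={4,8,9}:  v_{4} + v_{8} + v_{9} = 0  so sig = (3;())
  P={5,7,8}:  v_{5} + v_{7} + v_{8} = v_{3}  so sig = (3;(1))
  P={2,3,6}:  v_{2} + v_{3} + v_{6} = v_{8} + v_{9}  so sig = (3;(1,1))
  P={3,4,9}:  v_{3} + v_{4} + v_{9} = v_{5} + v_{7}  so sig = (3;(1,1))
  P={2,4,6,8}:  v_{2} + v_{4} + v_{6} + v_{8} = v_{1}  so sig = (4;(1))
  P={2,5,6,7}:  v_{2} + v_{5} + v_{6} + v_{7} = v_{9}  so sig = (4;(1))

Signatures (|P|; sorted positive RHS coefficients), sorted:
[(2;(1)), (2;(1,1)), (3;()), (3;()), (3;(1)), (3;(1,1)), (3;(1,1)), (4;(1)), (4;(1))]


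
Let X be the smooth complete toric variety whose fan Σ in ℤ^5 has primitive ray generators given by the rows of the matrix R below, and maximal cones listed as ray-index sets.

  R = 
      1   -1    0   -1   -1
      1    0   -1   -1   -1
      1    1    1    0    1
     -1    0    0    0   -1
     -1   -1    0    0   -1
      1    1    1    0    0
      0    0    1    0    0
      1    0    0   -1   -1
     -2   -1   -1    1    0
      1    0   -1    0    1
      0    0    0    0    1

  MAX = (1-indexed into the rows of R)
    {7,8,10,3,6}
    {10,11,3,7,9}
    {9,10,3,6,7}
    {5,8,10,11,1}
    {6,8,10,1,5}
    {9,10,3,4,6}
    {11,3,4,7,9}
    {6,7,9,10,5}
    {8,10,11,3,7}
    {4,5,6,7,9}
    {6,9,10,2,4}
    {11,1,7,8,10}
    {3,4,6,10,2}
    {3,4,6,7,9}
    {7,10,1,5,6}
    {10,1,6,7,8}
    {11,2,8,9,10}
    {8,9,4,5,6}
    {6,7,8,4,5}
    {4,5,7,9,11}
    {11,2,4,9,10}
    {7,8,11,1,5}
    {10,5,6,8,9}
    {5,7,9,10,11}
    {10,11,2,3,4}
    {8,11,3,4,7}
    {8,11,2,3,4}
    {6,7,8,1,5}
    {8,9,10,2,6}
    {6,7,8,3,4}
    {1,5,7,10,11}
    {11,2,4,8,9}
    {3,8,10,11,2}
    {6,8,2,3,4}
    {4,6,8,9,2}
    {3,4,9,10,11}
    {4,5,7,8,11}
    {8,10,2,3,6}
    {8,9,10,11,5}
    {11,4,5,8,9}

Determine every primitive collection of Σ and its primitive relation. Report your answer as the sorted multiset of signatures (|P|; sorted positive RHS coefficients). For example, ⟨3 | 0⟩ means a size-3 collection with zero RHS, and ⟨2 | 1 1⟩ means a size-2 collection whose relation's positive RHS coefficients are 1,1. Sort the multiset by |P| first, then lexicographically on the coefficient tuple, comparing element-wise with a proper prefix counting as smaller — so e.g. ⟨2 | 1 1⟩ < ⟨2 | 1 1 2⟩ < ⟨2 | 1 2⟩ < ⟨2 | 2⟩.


Primitive collections (15):

  {2,7}:  v_{2} + v_{7} = v_{8}  →  sig = ⟨2 | 1⟩
  {3,5}:  v_{3} + v_{5} = v_{7}  →  sig = ⟨2 | 1⟩
  {6,11}:  v_{6} + v_{11} = v_{3}  →  sig = ⟨2 | 1⟩
  {1,4}:  v_{1} + v_{4} = v_{5} + v_{8}  →  sig = ⟨2 | 1 1⟩
  {1,2}:  v_{1} + v_{2} = v_{5} + 2·v_{8} + v_{10}  →  sig = ⟨2 | 1 1 2⟩
  {1,3}:  v_{1} + v_{3} = 2·v_{7} + v_{8} + v_{10}  →  sig = ⟨2 | 1 1 2⟩
  {1,9}:  v_{1} + v_{9} = 2·v_{5} + v_{10}  →  sig = ⟨2 | 1 2⟩
  {2,5}:  v_{2} + v_{5} = 2·v_{8} + v_{9}  →  sig = ⟨2 | 1 2⟩
  {3,8,9}:  v_{3} + v_{8} + v_{9} = 0  →  sig = ⟨3 | 0⟩
  {4,7,10}:  v_{4} + v_{7} + v_{10} = 0  →  sig = ⟨3 | 0⟩
  {4,8,10}:  v_{4} + v_{8} + v_{10} = v_{2}  →  sig = ⟨3 | 1⟩
  {7,8,9}:  v_{7} + v_{8} + v_{9} = v_{5}  →  sig = ⟨3 | 1⟩
  {2,3,9}:  v_{2} + v_{3} + v_{9} = v_{4} + v_{10}  →  sig = ⟨3 | 1 1⟩
  {4,5,10}:  v_{4} + v_{5} + v_{10} = v_{8} + v_{9}  →  sig = ⟨3 | 1 1⟩
  {5,7,8,10}:  v_{5} + v_{7} + v_{8} + v_{10} = v_{1}  →  sig = ⟨4 | 1⟩

so the primitive-relation signature multiset is
[⟨2 | 1⟩, ⟨2 | 1⟩, ⟨2 | 1⟩, ⟨2 | 1 1⟩, ⟨2 | 1 1 2⟩, ⟨2 | 1 1 2⟩, ⟨2 | 1 2⟩, ⟨2 | 1 2⟩, ⟨3 | 0⟩, ⟨3 | 0⟩, ⟨3 | 1⟩, ⟨3 | 1⟩, ⟨3 | 1 1⟩, ⟨3 | 1 1⟩, ⟨4 | 1⟩]


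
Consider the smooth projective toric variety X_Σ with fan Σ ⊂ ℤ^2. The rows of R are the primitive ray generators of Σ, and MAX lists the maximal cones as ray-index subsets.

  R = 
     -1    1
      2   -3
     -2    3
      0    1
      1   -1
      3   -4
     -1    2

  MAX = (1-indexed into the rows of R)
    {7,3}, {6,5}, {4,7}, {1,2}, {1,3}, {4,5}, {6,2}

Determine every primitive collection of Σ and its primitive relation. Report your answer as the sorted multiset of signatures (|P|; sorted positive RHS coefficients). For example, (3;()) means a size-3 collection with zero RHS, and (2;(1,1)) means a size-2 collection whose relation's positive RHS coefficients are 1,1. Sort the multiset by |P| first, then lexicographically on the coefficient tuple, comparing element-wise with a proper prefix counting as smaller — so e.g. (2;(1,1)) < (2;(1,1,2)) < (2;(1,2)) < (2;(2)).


14 minimal non-faces of Δ(Σ) (on 7 rays):

  {1,5}:  v_{1} + v_{5} = 0  so sig = (2;())
  {2,3}:  v_{2} + v_{3} = 0  so sig = (2;())
  {1,4}:  v_{1} + v_{4} = v_{7}  so sig = (2;(1))
  {1,6}:  v_{1} + v_{6} = v_{2}  so sig = (2;(1))
  {1,7}:  v_{1} + v_{7} = v_{3}  so sig = (2;(1))
  {2,5}:  v_{2} + v_{5} = v_{6}  so sig = (2;(1))
  {2,7}:  v_{2} + v_{7} = v_{5}  so sig = (2;(1))
  {3,5}:  v_{3} + v_{5} = v_{7}  so sig = (2;(1))
  {3,6}:  v_{3} + v_{6} = v_{5}  so sig = (2;(1))
  {5,7}:  v_{5} + v_{7} = v_{4}  so sig = (2;(1))
  {2,4}:  v_{2} + v_{4} = 2·v_{5}  so sig = (2;(2))
  {3,4}:  v_{3} + v_{4} = 2·v_{7}  so sig = (2;(2))
  {6,7}:  v_{6} + v_{7} = 2·v_{5}  so sig = (2;(2))
  {4,6}:  v_{4} + v_{6} = 3·v_{5}  so sig = (2;(3))

Hence PRS(X_Σ) =
[(2;()), (2;()), (2;(1)), (2;(1)), (2;(1)), (2;(1)), (2;(1)), (2;(1)), (2;(1)), (2;(1)), (2;(2)), (2;(2)), (2;(2)), (2;(3))]


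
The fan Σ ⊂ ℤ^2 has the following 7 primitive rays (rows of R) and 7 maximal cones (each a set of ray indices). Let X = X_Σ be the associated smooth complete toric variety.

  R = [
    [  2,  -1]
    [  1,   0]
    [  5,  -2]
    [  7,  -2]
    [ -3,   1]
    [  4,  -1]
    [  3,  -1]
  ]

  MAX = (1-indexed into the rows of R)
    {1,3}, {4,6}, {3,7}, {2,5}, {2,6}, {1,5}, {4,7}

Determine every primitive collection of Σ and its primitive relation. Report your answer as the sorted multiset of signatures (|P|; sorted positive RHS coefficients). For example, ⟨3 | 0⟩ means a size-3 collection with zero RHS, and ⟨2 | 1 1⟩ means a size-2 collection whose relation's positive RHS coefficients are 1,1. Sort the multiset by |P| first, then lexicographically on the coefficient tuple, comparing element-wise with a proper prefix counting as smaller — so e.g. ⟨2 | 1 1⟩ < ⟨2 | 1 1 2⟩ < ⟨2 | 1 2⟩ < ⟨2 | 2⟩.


The 14 primitive collections of Σ (r=7, n=2):

  P = {5,7}:  v_{5} + v_{7} = 0  ⟹  sig = ⟨2 | 0⟩
  P = {1,2}:  v_{1} + v_{2} = v_{7}  ⟹  sig = ⟨2 | 1⟩
  P = {1,7}:  v_{1} + v_{7} = v_{3}  ⟹  sig = ⟨2 | 1⟩
  P = {2,7}:  v_{2} + v_{7} = v_{6}  ⟹  sig = ⟨2 | 1⟩
  P = {3,5}:  v_{3} + v_{5} = v_{1}  ⟹  sig = ⟨2 | 1⟩
  P = {4,5}:  v_{4} + v_{5} = v_{6}  ⟹  sig = ⟨2 | 1⟩
  P = {5,6}:  v_{5} + v_{6} = v_{2}  ⟹  sig = ⟨2 | 1⟩
  P = {6,7}:  v_{6} + v_{7} = v_{4}  ⟹  sig = ⟨2 | 1⟩
  P = {1,6}:  v_{1} + v_{6} = 2·v_{7}  ⟹  sig = ⟨2 | 2⟩
  P = {2,3}:  v_{2} + v_{3} = 2·v_{7}  ⟹  sig = ⟨2 | 2⟩
  P = {2,4}:  v_{2} + v_{4} = 2·v_{6}  ⟹  sig = ⟨2 | 2⟩
  P = {1,4}:  v_{1} + v_{4} = 3·v_{7}  ⟹  sig = ⟨2 | 3⟩
  P = {3,6}:  v_{3} + v_{6} = 3·v_{7}  ⟹  sig = ⟨2 | 3⟩
  P = {3,4}:  v_{3} + v_{4} = 4·v_{7}  ⟹  sig = ⟨2 | 4⟩

so the primitive-relation signature multiset is
{ ⟨2 | 0⟩,  ⟨2 | 1⟩ ×7,  ⟨2 | 2⟩ ×3,  ⟨2 | 3⟩ ×2,  ⟨2 | 4⟩ }
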